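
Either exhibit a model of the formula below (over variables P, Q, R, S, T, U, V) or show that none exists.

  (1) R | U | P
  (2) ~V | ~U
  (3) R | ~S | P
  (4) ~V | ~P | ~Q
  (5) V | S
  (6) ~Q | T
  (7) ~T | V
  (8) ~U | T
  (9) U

From the singleton clause (U), U = 1.
From the singleton clause (~V), V = 0.
From the singleton clause (S), S = 1.
From the singleton clause (~T), T = 0.
But (T) is also a unit clause — contradiction.

UNSATISFIABLE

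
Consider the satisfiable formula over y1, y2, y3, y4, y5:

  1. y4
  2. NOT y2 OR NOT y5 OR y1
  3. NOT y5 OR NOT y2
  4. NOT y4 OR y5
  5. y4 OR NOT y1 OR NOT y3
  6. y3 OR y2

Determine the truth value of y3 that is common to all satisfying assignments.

Suppose y3 = false.
Unit clause (y4) forces y4 = true.
Unit clause (y5) forces y5 = true.
Unit clause (NOT y2) forces y2 = false.
That conflicts with the unit clause (y2).
So every satisfying assignment has y3 = True.

True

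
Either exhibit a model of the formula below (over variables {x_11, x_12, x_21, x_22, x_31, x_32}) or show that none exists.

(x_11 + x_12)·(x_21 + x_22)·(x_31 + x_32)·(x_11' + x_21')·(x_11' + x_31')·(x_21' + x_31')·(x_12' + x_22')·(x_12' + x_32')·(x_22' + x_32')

UNSATISFIABLE

Suppose x_11 = 1.
(x_21') alone gives x_21 = 0.
(x_22) alone gives x_22 = 1.
(x_31') alone gives x_31 = 0.
(x_32) alone gives x_32 = 1.
But (x_32') is also a unit clause — contradiction.
Backtrack on x_11: now try x_11 = 0.
(x_12) alone gives x_12 = 1.
(x_22') alone gives x_22 = 0.
(x_21) alone gives x_21 = 1.
(x_31') alone gives x_31 = 0.
(x_32) alone gives x_32 = 1.
But (x_32') is also a unit clause — contradiction.
Both values of x_11 lead to a conflict.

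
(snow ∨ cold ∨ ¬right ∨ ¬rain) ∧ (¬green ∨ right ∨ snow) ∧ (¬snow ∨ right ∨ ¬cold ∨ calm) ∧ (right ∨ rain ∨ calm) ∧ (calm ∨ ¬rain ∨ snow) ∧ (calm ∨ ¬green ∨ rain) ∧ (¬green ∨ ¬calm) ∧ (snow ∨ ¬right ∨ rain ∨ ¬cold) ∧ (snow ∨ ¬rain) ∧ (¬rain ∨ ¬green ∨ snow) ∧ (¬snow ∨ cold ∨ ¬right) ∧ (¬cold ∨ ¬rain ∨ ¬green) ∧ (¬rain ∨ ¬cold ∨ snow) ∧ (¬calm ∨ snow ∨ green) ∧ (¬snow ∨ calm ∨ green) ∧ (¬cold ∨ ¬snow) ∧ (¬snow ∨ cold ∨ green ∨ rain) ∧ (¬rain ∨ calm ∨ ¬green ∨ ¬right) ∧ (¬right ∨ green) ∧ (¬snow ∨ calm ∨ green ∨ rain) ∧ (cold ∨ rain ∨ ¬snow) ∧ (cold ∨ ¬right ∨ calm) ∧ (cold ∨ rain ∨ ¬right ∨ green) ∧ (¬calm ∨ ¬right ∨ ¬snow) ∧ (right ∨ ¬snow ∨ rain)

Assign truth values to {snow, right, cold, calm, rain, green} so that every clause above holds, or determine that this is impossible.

snow=True,  right=False,  cold=False,  calm=True,  rain=True,  green=False

Case green = False:
Unit clause (¬right) forces right = False.
Case rain = True:
Unit clause (snow) forces snow = True.
Unit clause (calm) forces calm = True.
Unit clause (¬cold) forces cold = False.
Every clause now holds.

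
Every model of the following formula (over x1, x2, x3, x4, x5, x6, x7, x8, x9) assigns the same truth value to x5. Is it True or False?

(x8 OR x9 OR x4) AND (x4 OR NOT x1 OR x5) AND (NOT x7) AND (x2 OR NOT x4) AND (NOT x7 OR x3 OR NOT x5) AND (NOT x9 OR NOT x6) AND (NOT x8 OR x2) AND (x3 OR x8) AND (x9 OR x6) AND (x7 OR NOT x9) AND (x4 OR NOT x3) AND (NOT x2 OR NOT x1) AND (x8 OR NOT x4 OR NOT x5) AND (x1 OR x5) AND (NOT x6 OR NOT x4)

Suppose x5 = false.
(NOT x7) alone gives x7 = false.
(NOT x9) alone gives x9 = false.
(x6) alone gives x6 = true.
(x1) alone gives x1 = true.
(x4) alone gives x4 = true.
Now (NOT x4) is unsatisfied and unit — conflict.
So every satisfying assignment has x5 = True.

True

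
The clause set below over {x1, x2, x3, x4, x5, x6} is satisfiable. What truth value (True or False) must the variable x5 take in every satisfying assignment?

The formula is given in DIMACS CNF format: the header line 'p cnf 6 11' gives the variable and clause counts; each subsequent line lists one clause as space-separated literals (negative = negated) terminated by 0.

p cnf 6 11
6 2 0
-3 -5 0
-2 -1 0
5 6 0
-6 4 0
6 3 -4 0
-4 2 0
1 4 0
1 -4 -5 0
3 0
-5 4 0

Suppose x5 = True.
Unit clause (¬x3) forces x3 = False.
But (x3) is also a unit clause — contradiction.
So every satisfying assignment has x5 = False.

False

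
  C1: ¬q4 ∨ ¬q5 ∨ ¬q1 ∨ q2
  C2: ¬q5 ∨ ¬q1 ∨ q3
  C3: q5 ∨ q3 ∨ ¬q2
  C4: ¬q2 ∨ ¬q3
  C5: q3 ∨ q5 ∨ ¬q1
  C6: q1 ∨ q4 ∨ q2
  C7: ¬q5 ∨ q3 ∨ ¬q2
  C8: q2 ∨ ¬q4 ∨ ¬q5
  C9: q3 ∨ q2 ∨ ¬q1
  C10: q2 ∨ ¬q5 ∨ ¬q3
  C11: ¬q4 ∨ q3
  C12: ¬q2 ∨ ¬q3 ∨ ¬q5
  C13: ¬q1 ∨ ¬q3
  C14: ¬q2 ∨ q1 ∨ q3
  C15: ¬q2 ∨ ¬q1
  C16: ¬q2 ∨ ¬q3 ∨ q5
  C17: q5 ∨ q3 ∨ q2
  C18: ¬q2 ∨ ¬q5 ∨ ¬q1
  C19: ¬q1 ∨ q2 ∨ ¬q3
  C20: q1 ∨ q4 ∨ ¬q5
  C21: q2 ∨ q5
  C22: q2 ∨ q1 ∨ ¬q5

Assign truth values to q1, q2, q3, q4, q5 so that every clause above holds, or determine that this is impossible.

Case q2 = False:
(q5) alone gives q5 = True.
(¬q4) alone gives q4 = False.
(q1) alone gives q1 = True.
(q3) alone gives q3 = True.
Now (¬q3) is unsatisfied and unit — conflict.
Undo q2 and try q2 = True.
(¬q3) alone gives q3 = False.
(q5) alone gives q5 = True.
Now (¬q5) is unsatisfied and unit — conflict.
Either choice for q2 ends in contradiction.

UNSATISFIABLE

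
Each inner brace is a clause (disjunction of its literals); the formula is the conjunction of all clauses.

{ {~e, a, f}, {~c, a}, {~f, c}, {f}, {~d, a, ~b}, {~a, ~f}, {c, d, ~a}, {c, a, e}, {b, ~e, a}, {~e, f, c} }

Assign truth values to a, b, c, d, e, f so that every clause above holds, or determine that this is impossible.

The clause (f) is unit, so f = 1.
The clause (c) is unit, so c = 1.
The clause (a) is unit, so a = 1.
That conflicts with the unit clause (~a).

UNSATISFIABLE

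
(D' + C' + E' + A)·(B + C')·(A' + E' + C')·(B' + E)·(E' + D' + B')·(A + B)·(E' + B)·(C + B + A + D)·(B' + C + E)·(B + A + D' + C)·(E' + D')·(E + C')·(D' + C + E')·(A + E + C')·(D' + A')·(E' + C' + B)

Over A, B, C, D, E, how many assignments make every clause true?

There are 2^5 = 32 truth assignments over (A, B, C, D, E).
Split on C. With C = 1, the clauses containing C are satisfied and C' drops from the rest; 1 of the 2^4 = 16 assignments to the other variables satisfy what remains.
With C = 0, by the same count on the reduced clause set, 3 assignments work.
(One model: A=F, B=T, C=F, D=F, E=T.)
Total: 1 + 3 = 4.

4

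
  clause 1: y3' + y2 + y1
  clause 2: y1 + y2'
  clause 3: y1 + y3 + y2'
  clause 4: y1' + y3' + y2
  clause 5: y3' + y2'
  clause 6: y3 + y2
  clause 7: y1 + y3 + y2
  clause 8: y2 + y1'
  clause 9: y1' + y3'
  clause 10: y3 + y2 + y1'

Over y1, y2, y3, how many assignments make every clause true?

1

There are 2^3 = 8 truth assignments over (y1, y2, y3).
Check each against the 10 clauses (columns in the order y1, y2, y3):
  F F F  ✗ fails (y3 + y2)
  F F T  ✗ fails (y3' + y2 + y1)
  F T F  ✗ fails (y1 + y2')
  F T T  ✗ fails (y1 + y2')
  T F F  ✗ fails (y3 + y2)
  T F T  ✗ fails (y1' + y3' + y2)
  T T F  ✓ satisfies all
  T T T  ✗ fails (y3' + y2')
1 of the 8 rows is a model.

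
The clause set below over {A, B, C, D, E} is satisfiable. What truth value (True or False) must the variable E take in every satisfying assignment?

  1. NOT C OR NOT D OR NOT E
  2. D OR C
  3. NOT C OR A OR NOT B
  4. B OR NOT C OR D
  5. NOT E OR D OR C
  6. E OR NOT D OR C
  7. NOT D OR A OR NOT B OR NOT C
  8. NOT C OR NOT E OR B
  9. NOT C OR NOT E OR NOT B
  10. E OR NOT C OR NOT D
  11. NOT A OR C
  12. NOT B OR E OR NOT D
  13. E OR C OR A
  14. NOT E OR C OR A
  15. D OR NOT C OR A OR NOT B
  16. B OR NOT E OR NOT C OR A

Suppose E = true.
Branch on C: set C = false.
The clause (D) is unit, so D = true.
The clause (NOT A) is unit, so A = false.
Now (A) is unsatisfied and unit — conflict.
That branch fails; take C = true instead.
The clause (NOT D) is unit, so D = false.
The clause (B) is unit, so B = true.
Now (NOT B) is unsatisfied and unit — conflict.
Neither C = true nor C = false works.
So every satisfying assignment has E = False.

False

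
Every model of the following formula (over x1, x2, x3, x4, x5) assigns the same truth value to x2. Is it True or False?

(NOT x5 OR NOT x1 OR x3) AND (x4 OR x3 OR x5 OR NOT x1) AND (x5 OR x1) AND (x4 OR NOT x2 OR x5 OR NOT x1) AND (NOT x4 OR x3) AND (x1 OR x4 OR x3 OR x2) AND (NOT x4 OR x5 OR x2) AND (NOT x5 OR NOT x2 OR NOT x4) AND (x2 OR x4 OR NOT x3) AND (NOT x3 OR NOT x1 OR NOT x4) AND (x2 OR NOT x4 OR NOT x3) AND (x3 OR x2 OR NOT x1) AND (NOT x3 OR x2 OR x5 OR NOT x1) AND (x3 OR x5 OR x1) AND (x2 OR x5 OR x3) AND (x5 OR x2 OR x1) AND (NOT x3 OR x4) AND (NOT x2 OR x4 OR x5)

Suppose x2 = false.
Case x5 = true:
Case x1 = false:
Case x4 = false:
Unit clause (x3) forces x3 = true.
Now (NOT x3) is unsatisfied and unit — conflict.
So x4 must be the other value — set x4 = true.
Unit clause (x3) forces x3 = true.
Now (NOT x3) is unsatisfied and unit — conflict.
Either choice for x4 ends in contradiction.
So x1 must be the other value — set x1 = true.
Unit clause (x3) forces x3 = true.
Unit clause (x4) forces x4 = true.
Now (NOT x4) is unsatisfied and unit — conflict.
Either choice for x1 ends in contradiction.
So x5 must be the other value — set x5 = false.
Unit clause (x1) forces x1 = true.
Unit clause (NOT x4) forces x4 = false.
Unit clause (x3) forces x3 = true.
Now (NOT x3) is unsatisfied and unit — conflict.
Either choice for x5 ends in contradiction.
So every satisfying assignment has x2 = True.

True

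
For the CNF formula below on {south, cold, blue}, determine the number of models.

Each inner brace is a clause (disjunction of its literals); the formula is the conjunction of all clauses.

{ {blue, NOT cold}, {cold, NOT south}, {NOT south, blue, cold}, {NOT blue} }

1

There are 2^3 = 8 truth assignments over (south, cold, blue).
Split on blue. With blue = true, the clauses containing blue are satisfied and NOT blue drops from the rest; 0 of the 2^2 = 4 assignments to the other variables satisfy what remains.
With blue = false, by the same count on the reduced clause set, 1 assignment works.
Total: 0 + 1 = 1.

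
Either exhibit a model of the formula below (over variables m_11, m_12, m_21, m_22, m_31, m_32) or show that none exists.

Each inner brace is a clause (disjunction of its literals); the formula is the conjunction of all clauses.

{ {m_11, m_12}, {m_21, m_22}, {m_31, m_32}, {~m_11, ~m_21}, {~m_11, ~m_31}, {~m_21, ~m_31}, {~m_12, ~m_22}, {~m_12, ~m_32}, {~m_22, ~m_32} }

Branch on m_11: set m_11 = 1.
From the singleton clause (~m_21), m_21 = 0.
From the singleton clause (m_22), m_22 = 1.
From the singleton clause (~m_31), m_31 = 0.
From the singleton clause (m_32), m_32 = 1.
That conflicts with the unit clause (~m_32).
Undo m_11 and try m_11 = 0.
From the singleton clause (m_12), m_12 = 1.
From the singleton clause (~m_22), m_22 = 0.
From the singleton clause (m_21), m_21 = 1.
From the singleton clause (~m_31), m_31 = 0.
From the singleton clause (m_32), m_32 = 1.
That conflicts with the unit clause (~m_32).
Both values of m_11 lead to a conflict.

UNSATISFIABLE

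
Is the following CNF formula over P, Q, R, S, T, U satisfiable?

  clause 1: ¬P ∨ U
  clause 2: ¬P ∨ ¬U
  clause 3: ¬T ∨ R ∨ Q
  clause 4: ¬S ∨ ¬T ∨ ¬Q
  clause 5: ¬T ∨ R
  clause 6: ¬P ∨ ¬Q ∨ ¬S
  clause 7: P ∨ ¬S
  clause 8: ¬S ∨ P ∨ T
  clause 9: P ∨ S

Branch on P: set P = False.
From the singleton clause (¬S), S = False.
That conflicts with the unit clause (S).
Backtrack on P: now try P = True.
From the singleton clause (U), U = True.
That conflicts with the unit clause (¬U).
Either choice for P ends in contradiction.
No assignment satisfies every clause.

Unsatisfiable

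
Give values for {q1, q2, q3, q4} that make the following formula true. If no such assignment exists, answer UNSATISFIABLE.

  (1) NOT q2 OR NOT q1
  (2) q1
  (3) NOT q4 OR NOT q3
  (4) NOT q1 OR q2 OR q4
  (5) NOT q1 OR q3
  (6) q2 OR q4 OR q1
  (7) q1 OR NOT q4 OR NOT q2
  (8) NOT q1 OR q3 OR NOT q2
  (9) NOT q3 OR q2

UNSATISFIABLE

The clause (q1) is unit, so q1 = true.
The clause (NOT q2) is unit, so q2 = false.
The clause (q4) is unit, so q4 = true.
The clause (NOT q3) is unit, so q3 = false.
That conflicts with the unit clause (q3).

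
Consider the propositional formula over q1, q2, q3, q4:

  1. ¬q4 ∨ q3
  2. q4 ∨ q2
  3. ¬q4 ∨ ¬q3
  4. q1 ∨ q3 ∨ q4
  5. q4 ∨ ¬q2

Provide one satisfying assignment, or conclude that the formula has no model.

UNSATISFIABLE

Suppose q4 = False.
From the singleton clause (q2), q2 = True.
That conflicts with the unit clause (¬q2).
That branch fails; take q4 = True instead.
From the singleton clause (q3), q3 = True.
That conflicts with the unit clause (¬q3).
Neither q4 = True nor q4 = False works.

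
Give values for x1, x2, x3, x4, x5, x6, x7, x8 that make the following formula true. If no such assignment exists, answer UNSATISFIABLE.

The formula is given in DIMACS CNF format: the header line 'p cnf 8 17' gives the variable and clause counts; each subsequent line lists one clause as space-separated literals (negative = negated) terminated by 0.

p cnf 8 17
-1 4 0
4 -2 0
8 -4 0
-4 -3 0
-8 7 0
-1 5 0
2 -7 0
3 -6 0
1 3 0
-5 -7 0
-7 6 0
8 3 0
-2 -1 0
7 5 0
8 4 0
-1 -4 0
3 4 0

Suppose x1 = False.
The clause (x3) is unit, so x3 = True.
The clause (¬x4) is unit, so x4 = False.
The clause (¬x2) is unit, so x2 = False.
The clause (¬x7) is unit, so x7 = False.
The clause (¬x8) is unit, so x8 = False.
Now (x8) is unsatisfied and unit — conflict.
That branch fails; take x1 = True instead.
The clause (x4) is unit, so x4 = True.
Now (¬x4) is unsatisfied and unit — conflict.
Both values of x1 lead to a conflict.

UNSATISFIABLE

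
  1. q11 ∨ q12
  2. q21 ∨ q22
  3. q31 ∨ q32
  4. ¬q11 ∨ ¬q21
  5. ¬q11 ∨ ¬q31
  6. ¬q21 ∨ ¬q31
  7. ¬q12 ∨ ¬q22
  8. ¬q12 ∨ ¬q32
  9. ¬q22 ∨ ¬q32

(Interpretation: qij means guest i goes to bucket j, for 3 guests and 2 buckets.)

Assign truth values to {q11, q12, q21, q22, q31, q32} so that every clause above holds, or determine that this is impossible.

UNSATISFIABLE

Case q11 = True:
Unit clause (¬q21) forces q21 = False.
Unit clause (q22) forces q22 = True.
Unit clause (¬q31) forces q31 = False.
Unit clause (q32) forces q32 = True.
That conflicts with the unit clause (¬q32).
So q11 must be the other value — set q11 = False.
Unit clause (q12) forces q12 = True.
Unit clause (¬q22) forces q22 = False.
Unit clause (q21) forces q21 = True.
Unit clause (¬q31) forces q31 = False.
Unit clause (q32) forces q32 = True.
That conflicts with the unit clause (¬q32).
Neither q11 = True nor q11 = False works.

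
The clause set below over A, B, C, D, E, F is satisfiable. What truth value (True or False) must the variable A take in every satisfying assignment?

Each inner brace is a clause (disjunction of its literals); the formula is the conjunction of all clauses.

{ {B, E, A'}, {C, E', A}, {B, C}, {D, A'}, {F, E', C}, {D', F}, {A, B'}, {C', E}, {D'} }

False

Suppose A = 1.
From the singleton clause (D), D = 1.
That conflicts with the unit clause (D').
So every satisfying assignment has A = False.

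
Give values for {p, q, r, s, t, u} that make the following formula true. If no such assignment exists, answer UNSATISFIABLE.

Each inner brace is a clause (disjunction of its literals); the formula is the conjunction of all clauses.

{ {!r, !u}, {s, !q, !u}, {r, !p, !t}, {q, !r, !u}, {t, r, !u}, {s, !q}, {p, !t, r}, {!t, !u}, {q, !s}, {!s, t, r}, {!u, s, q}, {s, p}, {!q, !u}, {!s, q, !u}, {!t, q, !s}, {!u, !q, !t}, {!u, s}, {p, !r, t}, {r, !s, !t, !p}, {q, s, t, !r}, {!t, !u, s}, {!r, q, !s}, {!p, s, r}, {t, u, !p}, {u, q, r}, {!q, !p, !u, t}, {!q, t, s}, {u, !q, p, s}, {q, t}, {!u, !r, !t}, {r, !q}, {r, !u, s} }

p: true,  q: true,  r: true,  s: true,  t: true,  u: false

Case r = true:
From the singleton clause (!u), u = false.
Case s = true:
From the singleton clause (q), q = true.
Case p = true:
From the singleton clause (t), t = true.
Every clause now holds.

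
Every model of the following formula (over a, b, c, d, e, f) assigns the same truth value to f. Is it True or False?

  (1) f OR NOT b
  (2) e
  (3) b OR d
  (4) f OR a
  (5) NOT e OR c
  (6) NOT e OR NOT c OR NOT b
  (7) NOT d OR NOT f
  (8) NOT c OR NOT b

False

Suppose f = true.
The clause (e) is unit, so e = true.
The clause (c) is unit, so c = true.
The clause (NOT b) is unit, so b = false.
The clause (d) is unit, so d = true.
But (NOT d) is also a unit clause — contradiction.
So every satisfying assignment has f = False.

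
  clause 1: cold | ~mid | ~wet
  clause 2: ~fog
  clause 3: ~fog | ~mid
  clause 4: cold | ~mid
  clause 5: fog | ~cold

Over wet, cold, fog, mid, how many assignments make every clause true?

There are 2^4 = 16 truth assignments over (wet, cold, fog, mid).
Check each against the 5 clauses (columns in the order wet, cold, fog, mid):
  F F F F  ✓ satisfies all
  F F F T  ✗ fails (cold | ~mid)
  F F T F  ✗ fails (~fog)
  F F T T  ✗ fails (~fog)
  F T F F  ✗ fails (fog | ~cold)
  F T F T  ✗ fails (fog | ~cold)
  F T T F  ✗ fails (~fog)
  F T T T  ✗ fails (~fog)
  T F F F  ✓ satisfies all
  T F F T  ✗ fails (cold | ~mid | ~wet)
  T F T F  ✗ fails (~fog)
  T F T T  ✗ fails (cold | ~mid | ~wet)
  T T F F  ✗ fails (fog | ~cold)
  T T F T  ✗ fails (fog | ~cold)
  T T T F  ✗ fails (~fog)
  T T T T  ✗ fails (~fog)
2 of the 16 rows are models.

2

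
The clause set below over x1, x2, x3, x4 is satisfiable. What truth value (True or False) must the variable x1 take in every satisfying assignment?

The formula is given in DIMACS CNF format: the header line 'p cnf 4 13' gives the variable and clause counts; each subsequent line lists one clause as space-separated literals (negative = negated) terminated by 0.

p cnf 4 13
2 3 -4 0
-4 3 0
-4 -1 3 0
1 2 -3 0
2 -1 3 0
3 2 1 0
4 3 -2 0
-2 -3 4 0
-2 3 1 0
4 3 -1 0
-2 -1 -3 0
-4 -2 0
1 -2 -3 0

True

Suppose x1 = False.
Branch on x4: set x4 = False.
Branch on x2: set x2 = True.
From the singleton clause (x3), x3 = True.
Now (¬x3) is unsatisfied and unit — conflict.
That branch fails; take x2 = False instead.
From the singleton clause (¬x3), x3 = False.
Now (x3) is unsatisfied and unit — conflict.
Both values of x2 lead to a conflict.
That branch fails; take x4 = True instead.
From the singleton clause (x3), x3 = True.
From the singleton clause (x2), x2 = True.
Now (¬x2) is unsatisfied and unit — conflict.
Both values of x4 lead to a conflict.
So every satisfying assignment has x1 = True.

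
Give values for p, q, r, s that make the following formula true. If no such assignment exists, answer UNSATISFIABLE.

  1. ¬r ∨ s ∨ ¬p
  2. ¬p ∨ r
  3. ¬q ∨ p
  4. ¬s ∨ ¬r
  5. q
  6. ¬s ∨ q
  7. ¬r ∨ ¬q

UNSATISFIABLE

From the singleton clause (q), q = True.
From the singleton clause (p), p = True.
From the singleton clause (r), r = True.
That conflicts with the unit clause (¬r).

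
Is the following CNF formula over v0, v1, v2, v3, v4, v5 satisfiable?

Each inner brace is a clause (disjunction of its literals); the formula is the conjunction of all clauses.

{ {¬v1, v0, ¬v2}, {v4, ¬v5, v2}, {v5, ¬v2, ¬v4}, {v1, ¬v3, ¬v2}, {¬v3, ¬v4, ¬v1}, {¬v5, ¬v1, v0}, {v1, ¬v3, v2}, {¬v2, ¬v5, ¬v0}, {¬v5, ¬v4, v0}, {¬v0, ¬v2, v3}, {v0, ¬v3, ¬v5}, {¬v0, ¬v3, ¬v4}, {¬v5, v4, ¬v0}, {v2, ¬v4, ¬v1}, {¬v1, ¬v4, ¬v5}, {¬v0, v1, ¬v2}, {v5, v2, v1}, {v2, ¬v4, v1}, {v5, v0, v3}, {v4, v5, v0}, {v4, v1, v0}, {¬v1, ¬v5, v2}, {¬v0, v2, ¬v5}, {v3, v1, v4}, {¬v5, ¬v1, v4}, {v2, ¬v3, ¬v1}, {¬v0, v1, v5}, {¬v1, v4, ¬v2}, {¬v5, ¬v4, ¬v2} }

Satisfiable

Case v1 = True:
Case v0 = True:
Case v3 = False:
The clause (¬v2) is unit, so v2 = False.
The clause (¬v4) is unit, so v4 = False.
The clause (¬v5) is unit, so v5 = False.
Every clause now holds.
A satisfying assignment: v0=True; v1=True; v2=False; v3=False; v4=False; v5=False.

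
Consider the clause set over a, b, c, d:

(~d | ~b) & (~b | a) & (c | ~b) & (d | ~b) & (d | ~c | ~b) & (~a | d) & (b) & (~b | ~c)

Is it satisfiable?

From the singleton clause (b), b = 1.
From the singleton clause (~d), d = 0.
Now (d) is unsatisfied and unit — conflict.
No assignment satisfies every clause.

No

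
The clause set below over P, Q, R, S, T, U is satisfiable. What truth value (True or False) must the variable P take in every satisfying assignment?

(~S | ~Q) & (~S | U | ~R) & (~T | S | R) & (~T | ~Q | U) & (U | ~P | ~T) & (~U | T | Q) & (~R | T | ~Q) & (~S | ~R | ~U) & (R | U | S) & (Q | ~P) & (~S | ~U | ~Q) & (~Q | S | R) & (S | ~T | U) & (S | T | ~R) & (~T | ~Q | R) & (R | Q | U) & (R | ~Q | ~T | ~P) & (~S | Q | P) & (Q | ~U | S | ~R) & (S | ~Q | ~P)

False

Suppose P = 1.
The clause (Q) is unit, so Q = 1.
The clause (~S) is unit, so S = 0.
That conflicts with the unit clause (S).
So every satisfying assignment has P = False.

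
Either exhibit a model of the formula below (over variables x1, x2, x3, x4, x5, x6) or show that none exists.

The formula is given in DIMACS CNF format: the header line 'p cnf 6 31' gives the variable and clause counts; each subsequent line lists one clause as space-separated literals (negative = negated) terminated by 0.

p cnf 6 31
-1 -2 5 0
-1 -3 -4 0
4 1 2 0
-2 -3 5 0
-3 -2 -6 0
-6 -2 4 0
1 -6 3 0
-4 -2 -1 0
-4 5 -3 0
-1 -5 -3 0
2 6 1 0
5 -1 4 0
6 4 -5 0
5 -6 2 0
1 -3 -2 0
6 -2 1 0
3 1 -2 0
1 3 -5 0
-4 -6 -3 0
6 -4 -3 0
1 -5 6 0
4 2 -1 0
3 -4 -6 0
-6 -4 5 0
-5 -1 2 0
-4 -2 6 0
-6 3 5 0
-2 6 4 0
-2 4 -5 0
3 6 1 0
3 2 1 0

x1: True; x2: False; x3: False; x4: True; x5: False; x6: False

Try x1 = True.
Try x2 = False.
Unit clause (x4) forces x4 = True.
Unit clause (¬x3) forces x3 = False.
Unit clause (¬x6) forces x6 = False.
Unit clause (¬x5) forces x5 = False.
All clauses are satisfied.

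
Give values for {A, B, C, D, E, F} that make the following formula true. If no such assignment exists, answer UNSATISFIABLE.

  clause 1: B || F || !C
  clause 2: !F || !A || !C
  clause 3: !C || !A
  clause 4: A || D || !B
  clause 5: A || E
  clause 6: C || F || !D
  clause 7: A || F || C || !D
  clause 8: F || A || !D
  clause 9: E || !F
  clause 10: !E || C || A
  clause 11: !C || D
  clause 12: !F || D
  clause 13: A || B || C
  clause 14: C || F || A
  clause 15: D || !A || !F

A ↦ false,  B ↦ true,  C ↦ true,  D ↦ true,  E ↦ true,  F ↦ true

Branch on C: set C = true.
The clause (!A) is unit, so A = false.
The clause (E) is unit, so E = true.
The clause (D) is unit, so D = true.
The clause (F) is unit, so F = true.
Every clause is now satisfied; B is unconstrained.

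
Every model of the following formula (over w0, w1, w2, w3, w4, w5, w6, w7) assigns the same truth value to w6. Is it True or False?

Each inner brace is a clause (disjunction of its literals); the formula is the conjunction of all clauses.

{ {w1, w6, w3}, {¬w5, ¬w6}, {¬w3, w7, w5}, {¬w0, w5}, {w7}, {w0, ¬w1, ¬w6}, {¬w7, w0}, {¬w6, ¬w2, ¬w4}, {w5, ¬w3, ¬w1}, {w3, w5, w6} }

False

Suppose w6 = True.
The clause (¬w5) is unit, so w5 = False.
The clause (¬w0) is unit, so w0 = False.
The clause (w7) is unit, so w7 = True.
But (¬w7) is also a unit clause — contradiction.
So every satisfying assignment has w6 = False.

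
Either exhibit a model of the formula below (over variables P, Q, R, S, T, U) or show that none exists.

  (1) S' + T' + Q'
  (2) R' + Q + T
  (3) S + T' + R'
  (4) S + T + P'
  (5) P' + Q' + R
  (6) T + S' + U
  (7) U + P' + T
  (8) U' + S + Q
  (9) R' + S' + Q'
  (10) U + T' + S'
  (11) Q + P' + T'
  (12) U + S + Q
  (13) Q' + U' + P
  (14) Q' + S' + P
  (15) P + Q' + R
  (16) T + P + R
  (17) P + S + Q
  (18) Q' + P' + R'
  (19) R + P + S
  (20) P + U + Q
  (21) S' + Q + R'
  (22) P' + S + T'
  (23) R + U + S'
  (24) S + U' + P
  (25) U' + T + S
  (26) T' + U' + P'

Branch on S: set S = 1.
Branch on T: set T = 1.
Unit clause (Q') forces Q = 0.
Unit clause (U) forces U = 1.
Unit clause (P') forces P = 0.
Unit clause (R') forces R = 0.
Every clause now holds.

P=0,  Q=0,  R=0,  S=1,  T=1,  U=1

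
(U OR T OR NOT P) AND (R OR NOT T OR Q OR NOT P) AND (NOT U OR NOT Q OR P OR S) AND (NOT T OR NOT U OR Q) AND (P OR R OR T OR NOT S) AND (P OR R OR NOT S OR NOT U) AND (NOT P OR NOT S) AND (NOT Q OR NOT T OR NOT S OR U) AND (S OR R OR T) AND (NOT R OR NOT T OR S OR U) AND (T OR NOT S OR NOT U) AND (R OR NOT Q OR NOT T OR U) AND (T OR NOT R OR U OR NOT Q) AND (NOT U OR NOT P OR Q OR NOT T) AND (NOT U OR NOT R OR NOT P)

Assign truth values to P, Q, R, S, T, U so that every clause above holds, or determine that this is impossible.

P ↦ true,  Q ↦ true,  R ↦ false,  S ↦ false,  T ↦ true,  U ↦ true

Suppose P = true.
The clause (NOT S) is unit, so S = false.
Suppose U = true.
The clause (NOT R) is unit, so R = false.
The clause (T) is unit, so T = true.
The clause (Q) is unit, so Q = true.
This assignment satisfies each clause.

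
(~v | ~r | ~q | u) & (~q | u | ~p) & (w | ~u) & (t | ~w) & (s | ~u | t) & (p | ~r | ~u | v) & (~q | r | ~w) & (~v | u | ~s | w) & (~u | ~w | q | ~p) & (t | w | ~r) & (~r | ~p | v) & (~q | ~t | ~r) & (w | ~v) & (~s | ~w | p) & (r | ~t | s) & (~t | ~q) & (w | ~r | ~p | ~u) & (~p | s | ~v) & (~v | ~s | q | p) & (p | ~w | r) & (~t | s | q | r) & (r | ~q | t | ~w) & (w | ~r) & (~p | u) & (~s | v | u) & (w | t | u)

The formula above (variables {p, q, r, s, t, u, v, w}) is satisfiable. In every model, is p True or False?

Suppose p = 1.
Unit clause (u) forces u = 1.
Unit clause (w) forces w = 1.
Unit clause (t) forces t = 1.
Unit clause (q) forces q = 1.
That conflicts with the unit clause (~q).
So every satisfying assignment has p = False.

False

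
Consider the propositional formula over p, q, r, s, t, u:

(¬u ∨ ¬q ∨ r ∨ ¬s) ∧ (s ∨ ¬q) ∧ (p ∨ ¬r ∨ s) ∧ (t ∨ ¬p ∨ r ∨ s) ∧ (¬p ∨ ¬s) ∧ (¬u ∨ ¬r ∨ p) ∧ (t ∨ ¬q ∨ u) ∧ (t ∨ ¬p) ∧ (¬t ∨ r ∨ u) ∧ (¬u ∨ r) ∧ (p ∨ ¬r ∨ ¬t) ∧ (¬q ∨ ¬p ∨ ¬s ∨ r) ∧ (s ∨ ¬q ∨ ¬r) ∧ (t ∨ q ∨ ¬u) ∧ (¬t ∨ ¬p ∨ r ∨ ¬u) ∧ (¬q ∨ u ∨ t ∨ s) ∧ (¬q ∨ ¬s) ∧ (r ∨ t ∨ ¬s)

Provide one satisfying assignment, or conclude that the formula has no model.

Branch on s: set s = False.
The clause (¬q) is unit, so q = False.
Branch on p: set p = True.
The clause (t) is unit, so t = True.
Branch on r: set r = True.
No clause remains; u is free.

p ↦ True, q ↦ False, r ↦ True, s ↦ False, t ↦ True, u ↦ False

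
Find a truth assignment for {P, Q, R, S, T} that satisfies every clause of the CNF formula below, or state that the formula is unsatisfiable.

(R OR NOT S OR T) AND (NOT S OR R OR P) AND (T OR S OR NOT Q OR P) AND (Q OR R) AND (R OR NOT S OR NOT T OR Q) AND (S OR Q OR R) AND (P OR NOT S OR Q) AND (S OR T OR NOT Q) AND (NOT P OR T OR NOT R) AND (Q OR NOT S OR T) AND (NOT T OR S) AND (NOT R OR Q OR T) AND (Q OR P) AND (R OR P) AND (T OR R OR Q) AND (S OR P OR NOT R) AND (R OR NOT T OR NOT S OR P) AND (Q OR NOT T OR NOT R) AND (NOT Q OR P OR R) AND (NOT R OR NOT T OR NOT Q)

P ↦ false; Q ↦ true; R ↦ true; S ↦ true; T ↦ false

Case Q = true:
Case S = true:
Case R = true:
(NOT T) alone gives T = false.
(NOT P) alone gives P = false.
All clauses are satisfied.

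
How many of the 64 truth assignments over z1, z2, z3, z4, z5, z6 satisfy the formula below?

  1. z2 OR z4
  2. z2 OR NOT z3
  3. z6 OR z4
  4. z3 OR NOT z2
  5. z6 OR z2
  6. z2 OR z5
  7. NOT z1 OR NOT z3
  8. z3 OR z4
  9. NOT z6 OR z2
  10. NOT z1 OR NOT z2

There are 2^6 = 64 truth assignments over (z1, z2, z3, z4, z5, z6).
Split on z6. With z6 = true, the clauses containing z6 are satisfied and NOT z6 drops from the rest; 4 of the 2^5 = 32 assignments to the other variables satisfy what remains.
With z6 = false, by the same count on the reduced clause set, 2 assignments work.
Total: 4 + 2 = 6.

6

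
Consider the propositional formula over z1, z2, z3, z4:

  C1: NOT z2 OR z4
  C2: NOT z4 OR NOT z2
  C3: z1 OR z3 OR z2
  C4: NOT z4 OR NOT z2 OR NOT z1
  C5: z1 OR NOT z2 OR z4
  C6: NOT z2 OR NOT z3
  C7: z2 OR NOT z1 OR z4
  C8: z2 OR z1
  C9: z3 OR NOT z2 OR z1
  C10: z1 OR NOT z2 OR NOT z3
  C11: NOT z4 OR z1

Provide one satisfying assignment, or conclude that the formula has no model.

z1=true, z2=false, z3=true, z4=true

Try z2 = false.
Unit clause (z1) forces z1 = true.
Unit clause (z4) forces z4 = true.
No clause remains; z3 is free.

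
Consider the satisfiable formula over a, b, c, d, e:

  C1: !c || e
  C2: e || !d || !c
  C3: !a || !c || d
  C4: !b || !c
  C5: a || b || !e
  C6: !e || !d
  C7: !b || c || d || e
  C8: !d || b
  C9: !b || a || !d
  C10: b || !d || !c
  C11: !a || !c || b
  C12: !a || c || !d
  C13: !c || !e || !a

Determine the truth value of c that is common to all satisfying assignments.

False

Suppose c = true.
From the singleton clause (e), e = true.
From the singleton clause (!b), b = false.
From the singleton clause (a), a = true.
Now (!a) is unsatisfied and unit — conflict.
So every satisfying assignment has c = False.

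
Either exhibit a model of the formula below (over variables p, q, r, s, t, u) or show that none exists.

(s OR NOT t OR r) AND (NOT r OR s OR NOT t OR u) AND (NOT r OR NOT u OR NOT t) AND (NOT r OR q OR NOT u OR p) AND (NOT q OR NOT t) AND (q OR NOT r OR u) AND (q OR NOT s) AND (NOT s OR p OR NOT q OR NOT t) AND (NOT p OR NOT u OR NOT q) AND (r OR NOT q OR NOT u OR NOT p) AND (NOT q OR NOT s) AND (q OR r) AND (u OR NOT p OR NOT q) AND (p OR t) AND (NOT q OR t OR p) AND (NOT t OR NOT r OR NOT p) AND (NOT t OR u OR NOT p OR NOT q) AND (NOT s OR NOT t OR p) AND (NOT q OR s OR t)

Branch on q: set q = false.
Unit clause (NOT s) forces s = false.
Unit clause (r) forces r = true.
Unit clause (u) forces u = true.
Unit clause (NOT t) forces t = false.
Unit clause (p) forces p = true.
All clauses are satisfied.

p ↦ true,  q ↦ false,  r ↦ true,  s ↦ false,  t ↦ false,  u ↦ true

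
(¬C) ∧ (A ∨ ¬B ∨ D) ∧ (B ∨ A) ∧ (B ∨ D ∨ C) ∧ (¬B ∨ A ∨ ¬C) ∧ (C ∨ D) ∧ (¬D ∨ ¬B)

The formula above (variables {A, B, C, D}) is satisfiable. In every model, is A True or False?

Suppose A = False.
From the singleton clause (¬C), C = False.
From the singleton clause (B), B = True.
From the singleton clause (D), D = True.
But (¬D) is also a unit clause — contradiction.
So every satisfying assignment has A = True.

True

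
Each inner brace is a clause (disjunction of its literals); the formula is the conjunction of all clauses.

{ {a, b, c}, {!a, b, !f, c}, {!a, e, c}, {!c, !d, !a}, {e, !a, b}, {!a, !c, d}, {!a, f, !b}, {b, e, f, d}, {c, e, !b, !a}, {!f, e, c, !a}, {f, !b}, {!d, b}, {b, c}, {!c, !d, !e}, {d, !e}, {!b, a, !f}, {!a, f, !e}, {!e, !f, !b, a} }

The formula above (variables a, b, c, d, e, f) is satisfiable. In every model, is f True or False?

Suppose f = false.
(!b) alone gives b = false.
(!d) alone gives d = false.
(e) alone gives e = true.
But (!e) is also a unit clause — contradiction.
So every satisfying assignment has f = True.

True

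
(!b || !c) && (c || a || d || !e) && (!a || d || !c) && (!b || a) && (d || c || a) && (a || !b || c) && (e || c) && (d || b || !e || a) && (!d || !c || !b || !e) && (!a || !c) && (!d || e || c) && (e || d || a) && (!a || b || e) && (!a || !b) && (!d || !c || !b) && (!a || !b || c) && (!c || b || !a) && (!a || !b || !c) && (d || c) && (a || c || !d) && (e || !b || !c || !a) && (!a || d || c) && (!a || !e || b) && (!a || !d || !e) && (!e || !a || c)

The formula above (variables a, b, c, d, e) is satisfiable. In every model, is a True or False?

False

Suppose a = true.
(!c) alone gives c = false.
(e) alone gives e = true.
But (!e) is also a unit clause — contradiction.
So every satisfying assignment has a = False.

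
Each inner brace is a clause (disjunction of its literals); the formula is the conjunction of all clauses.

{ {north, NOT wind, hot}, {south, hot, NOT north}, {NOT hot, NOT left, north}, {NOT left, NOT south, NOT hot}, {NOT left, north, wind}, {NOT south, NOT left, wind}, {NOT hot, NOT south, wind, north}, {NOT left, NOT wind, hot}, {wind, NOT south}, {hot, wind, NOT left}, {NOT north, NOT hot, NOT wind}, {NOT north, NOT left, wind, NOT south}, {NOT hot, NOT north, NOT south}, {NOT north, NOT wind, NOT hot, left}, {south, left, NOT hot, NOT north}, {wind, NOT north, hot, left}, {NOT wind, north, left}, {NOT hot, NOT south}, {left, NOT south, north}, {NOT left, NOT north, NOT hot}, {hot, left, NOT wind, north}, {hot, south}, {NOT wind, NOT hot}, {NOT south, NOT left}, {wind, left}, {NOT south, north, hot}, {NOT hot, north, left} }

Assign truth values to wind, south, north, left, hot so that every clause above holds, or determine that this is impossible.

wind: true, south: true, north: true, left: false, hot: false

Case wind = true:
The clause (NOT hot) is unit, so hot = false.
The clause (north) is unit, so north = true.
The clause (south) is unit, so south = true.
The clause (NOT left) is unit, so left = false.
All clauses are satisfied.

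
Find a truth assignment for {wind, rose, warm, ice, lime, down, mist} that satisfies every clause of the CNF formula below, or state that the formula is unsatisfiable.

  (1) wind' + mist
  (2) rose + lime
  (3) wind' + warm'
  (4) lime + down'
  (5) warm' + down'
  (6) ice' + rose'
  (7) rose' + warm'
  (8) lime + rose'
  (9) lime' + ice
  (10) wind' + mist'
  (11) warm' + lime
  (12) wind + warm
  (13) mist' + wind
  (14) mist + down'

wind=0, rose=0, warm=1, ice=1, lime=1, down=0, mist=0

Suppose wind = 0.
The clause (warm) is unit, so warm = 1.
The clause (down') is unit, so down = 0.
The clause (rose') is unit, so rose = 0.
The clause (lime) is unit, so lime = 1.
The clause (ice) is unit, so ice = 1.
The clause (mist') is unit, so mist = 0.
All clauses are satisfied.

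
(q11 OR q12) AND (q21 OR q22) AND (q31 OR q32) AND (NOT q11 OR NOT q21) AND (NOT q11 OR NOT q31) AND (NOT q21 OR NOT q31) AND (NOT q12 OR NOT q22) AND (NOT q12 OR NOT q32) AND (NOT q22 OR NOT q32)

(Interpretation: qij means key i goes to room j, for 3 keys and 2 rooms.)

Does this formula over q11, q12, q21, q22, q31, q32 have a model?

Suppose q11 = true.
Unit clause (NOT q21) forces q21 = false.
Unit clause (q22) forces q22 = true.
Unit clause (NOT q31) forces q31 = false.
Unit clause (q32) forces q32 = true.
That conflicts with the unit clause (NOT q32).
That branch fails; take q11 = false instead.
Unit clause (q12) forces q12 = true.
Unit clause (NOT q22) forces q22 = false.
Unit clause (q21) forces q21 = true.
Unit clause (NOT q31) forces q31 = false.
Unit clause (q32) forces q32 = true.
That conflicts with the unit clause (NOT q32).
Both values of q11 lead to a conflict.
No assignment satisfies every clause.

Unsatisfiable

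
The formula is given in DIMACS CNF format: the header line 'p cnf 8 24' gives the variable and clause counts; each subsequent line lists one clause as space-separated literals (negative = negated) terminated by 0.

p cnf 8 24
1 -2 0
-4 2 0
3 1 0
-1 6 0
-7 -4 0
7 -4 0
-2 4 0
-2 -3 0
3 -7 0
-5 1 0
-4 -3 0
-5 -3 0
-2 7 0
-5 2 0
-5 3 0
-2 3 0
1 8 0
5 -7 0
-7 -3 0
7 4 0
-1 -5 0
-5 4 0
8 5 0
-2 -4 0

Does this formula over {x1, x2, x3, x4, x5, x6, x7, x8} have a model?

Case x1 = True:
From the singleton clause (x6), x6 = True.
From the singleton clause (¬x5), x5 = False.
From the singleton clause (¬x7), x7 = False.
From the singleton clause (¬x4), x4 = False.
But (x4) is also a unit clause — contradiction.
Undo x1 and try x1 = False.
From the singleton clause (¬x2), x2 = False.
From the singleton clause (¬x4), x4 = False.
From the singleton clause (x3), x3 = True.
From the singleton clause (¬x5), x5 = False.
From the singleton clause (x8), x8 = True.
From the singleton clause (¬x7), x7 = False.
But (x7) is also a unit clause — contradiction.
Either choice for x1 ends in contradiction.
No assignment satisfies every clause.

Unsatisfiable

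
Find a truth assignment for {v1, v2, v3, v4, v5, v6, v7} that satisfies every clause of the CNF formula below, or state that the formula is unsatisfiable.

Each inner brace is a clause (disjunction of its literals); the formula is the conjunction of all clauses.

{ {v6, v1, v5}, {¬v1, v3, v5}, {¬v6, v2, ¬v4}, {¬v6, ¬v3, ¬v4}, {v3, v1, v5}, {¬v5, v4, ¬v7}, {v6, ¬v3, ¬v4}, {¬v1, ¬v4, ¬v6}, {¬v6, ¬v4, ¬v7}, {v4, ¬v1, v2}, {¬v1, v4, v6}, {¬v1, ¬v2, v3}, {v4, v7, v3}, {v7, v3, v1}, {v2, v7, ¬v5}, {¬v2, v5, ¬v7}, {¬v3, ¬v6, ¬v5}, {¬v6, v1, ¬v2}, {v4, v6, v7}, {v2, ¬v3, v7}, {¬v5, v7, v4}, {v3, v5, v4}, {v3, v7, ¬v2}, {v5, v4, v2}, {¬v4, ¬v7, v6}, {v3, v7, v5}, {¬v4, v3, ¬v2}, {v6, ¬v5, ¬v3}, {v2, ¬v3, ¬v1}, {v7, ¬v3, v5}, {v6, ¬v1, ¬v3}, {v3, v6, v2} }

UNSATISFIABLE

Case v6 = True:
Case v2 = True:
(v1) alone gives v1 = True.
(¬v4) alone gives v4 = False.
(v3) alone gives v3 = True.
(¬v5) alone gives v5 = False.
(¬v7) alone gives v7 = False.
Now (v7) is unsatisfied and unit — conflict.
So v2 must be the other value — set v2 = False.
(¬v4) alone gives v4 = False.
(¬v1) alone gives v1 = False.
(v5) alone gives v5 = True.
(¬v7) alone gives v7 = False.
Now (v7) is unsatisfied and unit — conflict.
Either choice for v2 ends in contradiction.
So v6 must be the other value — set v6 = False.
Case v1 = True:
(v4) alone gives v4 = True.
(¬v3) alone gives v3 = False.
(v5) alone gives v5 = True.
(¬v2) alone gives v2 = False.
Now (v2) is unsatisfied and unit — conflict.
So v1 must be the other value — set v1 = False.
(v5) alone gives v5 = True.
(¬v3) alone gives v3 = False.
(v7) alone gives v7 = True.
(v4) alone gives v4 = True.
Now (¬v4) is unsatisfied and unit — conflict.
Either choice for v1 ends in contradiction.
Either choice for v6 ends in contradiction.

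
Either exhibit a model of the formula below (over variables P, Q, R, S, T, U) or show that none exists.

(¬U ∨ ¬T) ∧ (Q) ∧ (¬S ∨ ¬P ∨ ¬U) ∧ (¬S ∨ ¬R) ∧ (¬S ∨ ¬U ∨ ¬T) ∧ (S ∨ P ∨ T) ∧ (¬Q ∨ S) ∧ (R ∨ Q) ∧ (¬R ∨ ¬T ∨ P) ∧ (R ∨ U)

The clause (Q) is unit, so Q = True.
The clause (S) is unit, so S = True.
The clause (¬R) is unit, so R = False.
The clause (U) is unit, so U = True.
The clause (¬T) is unit, so T = False.
The clause (¬P) is unit, so P = False.
All clauses are satisfied.

P=False; Q=True; R=False; S=True; T=False; U=True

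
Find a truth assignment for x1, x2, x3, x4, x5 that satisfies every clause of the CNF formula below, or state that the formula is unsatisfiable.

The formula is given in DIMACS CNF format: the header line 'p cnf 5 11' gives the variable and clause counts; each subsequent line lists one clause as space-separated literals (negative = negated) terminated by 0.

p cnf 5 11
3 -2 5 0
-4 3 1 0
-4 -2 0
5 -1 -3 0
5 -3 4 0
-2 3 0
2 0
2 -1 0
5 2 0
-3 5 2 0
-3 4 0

From the singleton clause (x2), x2 = True.
From the singleton clause (¬x4), x4 = False.
From the singleton clause (x3), x3 = True.
That conflicts with the unit clause (¬x3).

UNSATISFIABLE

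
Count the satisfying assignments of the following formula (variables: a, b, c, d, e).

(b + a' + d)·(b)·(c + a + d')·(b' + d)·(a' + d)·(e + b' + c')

There are 2^5 = 32 truth assignments over (a, b, c, d, e).
Split on d. With d = 1, the clauses containing d are satisfied and d' drops from the rest; 4 of the 2^4 = 16 assignments to the other variables satisfy what remains.
With d = 0, by the same count on the reduced clause set, 0 assignments work.
(One model: a=F, b=T, c=T, d=T, e=T.)
Total: 4 + 0 = 4.

4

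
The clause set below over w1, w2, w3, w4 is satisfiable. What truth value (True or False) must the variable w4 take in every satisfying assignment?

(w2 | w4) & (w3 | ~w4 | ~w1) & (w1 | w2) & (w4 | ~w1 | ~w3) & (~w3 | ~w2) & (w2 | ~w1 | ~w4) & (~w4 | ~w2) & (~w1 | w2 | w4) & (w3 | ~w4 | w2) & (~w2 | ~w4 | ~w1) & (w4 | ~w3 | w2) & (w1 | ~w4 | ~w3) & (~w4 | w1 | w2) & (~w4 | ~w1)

Suppose w4 = 1.
Unit clause (~w2) forces w2 = 0.
Unit clause (w1) forces w1 = 1.
That conflicts with the unit clause (~w1).
So every satisfying assignment has w4 = False.

False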